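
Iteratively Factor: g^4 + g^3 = (g + 1)*(g^3) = g*(g + 1)*(g^2) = g^2*(g + 1)*(g)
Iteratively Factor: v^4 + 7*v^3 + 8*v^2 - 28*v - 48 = (v - 2)*(v^3 + 9*v^2 + 26*v + 24) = (v - 2)*(v + 4)*(v^2 + 5*v + 6) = (v - 2)*(v + 3)*(v + 4)*(v + 2)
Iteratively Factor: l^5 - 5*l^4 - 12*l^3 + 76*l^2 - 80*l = (l + 4)*(l^4 - 9*l^3 + 24*l^2 - 20*l) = (l - 2)*(l + 4)*(l^3 - 7*l^2 + 10*l) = l*(l - 2)*(l + 4)*(l^2 - 7*l + 10) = l*(l - 5)*(l - 2)*(l + 4)*(l - 2)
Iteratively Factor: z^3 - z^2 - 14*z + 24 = (z - 3)*(z^2 + 2*z - 8) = (z - 3)*(z - 2)*(z + 4)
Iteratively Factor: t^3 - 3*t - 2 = (t + 1)*(t^2 - t - 2) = (t + 1)^2*(t - 2)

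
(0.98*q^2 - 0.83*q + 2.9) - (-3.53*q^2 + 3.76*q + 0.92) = 4.51*q^2 - 4.59*q + 1.98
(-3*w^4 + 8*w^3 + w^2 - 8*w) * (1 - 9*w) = 27*w^5 - 75*w^4 - w^3 + 73*w^2 - 8*w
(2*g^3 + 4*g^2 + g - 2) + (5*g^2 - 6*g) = 2*g^3 + 9*g^2 - 5*g - 2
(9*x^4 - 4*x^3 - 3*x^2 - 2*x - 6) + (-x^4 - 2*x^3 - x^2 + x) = 8*x^4 - 6*x^3 - 4*x^2 - x - 6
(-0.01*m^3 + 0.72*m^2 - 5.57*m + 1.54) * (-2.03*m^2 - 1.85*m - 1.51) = 0.0203*m^5 - 1.4431*m^4 + 9.9902*m^3 + 6.0911*m^2 + 5.5617*m - 2.3254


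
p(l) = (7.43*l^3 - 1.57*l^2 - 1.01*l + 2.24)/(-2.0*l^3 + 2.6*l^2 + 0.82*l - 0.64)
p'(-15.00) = 0.01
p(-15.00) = -3.47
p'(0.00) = -2.91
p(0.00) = -3.50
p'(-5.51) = 0.08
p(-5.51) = -3.14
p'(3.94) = 0.69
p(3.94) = -5.40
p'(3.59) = 0.94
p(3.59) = -5.68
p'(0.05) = -4.75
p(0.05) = -3.69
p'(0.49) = -171.55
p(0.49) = 14.87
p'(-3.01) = 0.20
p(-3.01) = -2.82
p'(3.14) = 1.52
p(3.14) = -6.22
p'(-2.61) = 0.25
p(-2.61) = -2.73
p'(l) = (6.0*l^2 - 5.2*l - 0.82)*(7.43*l^3 - 1.57*l^2 - 1.01*l + 2.24)/(-2.0*l^3 + 2.6*l^2 + 0.82*l - 0.64)^2 + (22.29*l^2 - 3.14*l - 1.01)/(-2.0*l^3 + 2.6*l^2 + 0.82*l - 0.64)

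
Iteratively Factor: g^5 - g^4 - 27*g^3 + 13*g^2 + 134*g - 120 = (g - 5)*(g^4 + 4*g^3 - 7*g^2 - 22*g + 24) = (g - 5)*(g + 3)*(g^3 + g^2 - 10*g + 8) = (g - 5)*(g - 1)*(g + 3)*(g^2 + 2*g - 8) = (g - 5)*(g - 1)*(g + 3)*(g + 4)*(g - 2)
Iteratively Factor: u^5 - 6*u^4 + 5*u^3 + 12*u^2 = (u)*(u^4 - 6*u^3 + 5*u^2 + 12*u) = u*(u + 1)*(u^3 - 7*u^2 + 12*u) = u*(u - 4)*(u + 1)*(u^2 - 3*u) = u*(u - 4)*(u - 3)*(u + 1)*(u)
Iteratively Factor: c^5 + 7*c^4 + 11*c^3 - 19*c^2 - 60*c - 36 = (c + 3)*(c^4 + 4*c^3 - c^2 - 16*c - 12) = (c + 3)^2*(c^3 + c^2 - 4*c - 4) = (c + 1)*(c + 3)^2*(c^2 - 4) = (c + 1)*(c + 2)*(c + 3)^2*(c - 2)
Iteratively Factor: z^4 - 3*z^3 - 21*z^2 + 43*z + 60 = (z + 1)*(z^3 - 4*z^2 - 17*z + 60) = (z - 3)*(z + 1)*(z^2 - z - 20) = (z - 3)*(z + 1)*(z + 4)*(z - 5)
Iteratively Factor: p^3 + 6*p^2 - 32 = (p - 2)*(p^2 + 8*p + 16) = (p - 2)*(p + 4)*(p + 4)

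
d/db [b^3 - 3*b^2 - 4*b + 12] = 3*b^2 - 6*b - 4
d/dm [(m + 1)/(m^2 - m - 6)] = (m^2 - m - (m + 1)*(2*m - 1) - 6)/(-m^2 + m + 6)^2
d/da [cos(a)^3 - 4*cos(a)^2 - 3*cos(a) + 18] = 3*sin(a)^3 + 8*sin(a)*cos(a)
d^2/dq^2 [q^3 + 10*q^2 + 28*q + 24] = 6*q + 20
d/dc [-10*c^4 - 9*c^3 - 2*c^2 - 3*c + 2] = -40*c^3 - 27*c^2 - 4*c - 3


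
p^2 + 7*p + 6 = (p + 1)*(p + 6)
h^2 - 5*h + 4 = (h - 4)*(h - 1)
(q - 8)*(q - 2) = q^2 - 10*q + 16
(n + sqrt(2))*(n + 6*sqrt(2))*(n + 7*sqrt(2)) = n^3 + 14*sqrt(2)*n^2 + 110*n + 84*sqrt(2)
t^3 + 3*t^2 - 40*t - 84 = (t - 6)*(t + 2)*(t + 7)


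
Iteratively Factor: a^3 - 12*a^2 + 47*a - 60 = (a - 4)*(a^2 - 8*a + 15) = (a - 4)*(a - 3)*(a - 5)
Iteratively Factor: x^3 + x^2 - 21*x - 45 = (x - 5)*(x^2 + 6*x + 9) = (x - 5)*(x + 3)*(x + 3)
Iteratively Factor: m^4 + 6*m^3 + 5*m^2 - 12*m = (m - 1)*(m^3 + 7*m^2 + 12*m) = (m - 1)*(m + 3)*(m^2 + 4*m) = m*(m - 1)*(m + 3)*(m + 4)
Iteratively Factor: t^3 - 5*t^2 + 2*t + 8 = (t - 2)*(t^2 - 3*t - 4) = (t - 4)*(t - 2)*(t + 1)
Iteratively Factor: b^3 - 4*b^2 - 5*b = (b - 5)*(b^2 + b) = b*(b - 5)*(b + 1)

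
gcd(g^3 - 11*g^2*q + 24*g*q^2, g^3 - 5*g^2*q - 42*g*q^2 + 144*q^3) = g^2 - 11*g*q + 24*q^2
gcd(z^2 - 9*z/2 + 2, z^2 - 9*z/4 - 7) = z - 4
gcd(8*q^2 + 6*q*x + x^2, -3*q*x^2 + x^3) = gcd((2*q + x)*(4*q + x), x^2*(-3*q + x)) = 1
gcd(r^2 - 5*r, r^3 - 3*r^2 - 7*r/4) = r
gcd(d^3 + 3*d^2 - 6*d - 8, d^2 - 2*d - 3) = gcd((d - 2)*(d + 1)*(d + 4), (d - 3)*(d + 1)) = d + 1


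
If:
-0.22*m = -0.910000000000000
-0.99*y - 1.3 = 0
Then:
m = 4.14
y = -1.31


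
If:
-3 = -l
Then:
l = 3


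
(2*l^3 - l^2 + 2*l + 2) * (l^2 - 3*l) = 2*l^5 - 7*l^4 + 5*l^3 - 4*l^2 - 6*l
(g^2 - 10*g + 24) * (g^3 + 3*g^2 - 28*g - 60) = g^5 - 7*g^4 - 34*g^3 + 292*g^2 - 72*g - 1440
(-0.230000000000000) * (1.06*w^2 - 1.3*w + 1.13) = -0.2438*w^2 + 0.299*w - 0.2599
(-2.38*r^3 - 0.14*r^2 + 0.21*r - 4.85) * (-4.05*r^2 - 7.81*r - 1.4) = 9.639*r^5 + 19.1548*r^4 + 3.5749*r^3 + 18.1984*r^2 + 37.5845*r + 6.79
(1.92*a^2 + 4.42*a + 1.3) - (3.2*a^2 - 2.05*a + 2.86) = -1.28*a^2 + 6.47*a - 1.56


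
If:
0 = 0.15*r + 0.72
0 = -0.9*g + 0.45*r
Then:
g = -2.40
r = -4.80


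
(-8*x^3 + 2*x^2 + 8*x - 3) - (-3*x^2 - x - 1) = -8*x^3 + 5*x^2 + 9*x - 2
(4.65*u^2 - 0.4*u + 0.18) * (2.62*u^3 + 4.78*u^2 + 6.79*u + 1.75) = 12.183*u^5 + 21.179*u^4 + 30.1331*u^3 + 6.2819*u^2 + 0.5222*u + 0.315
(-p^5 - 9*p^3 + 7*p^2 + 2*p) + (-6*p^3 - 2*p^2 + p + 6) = -p^5 - 15*p^3 + 5*p^2 + 3*p + 6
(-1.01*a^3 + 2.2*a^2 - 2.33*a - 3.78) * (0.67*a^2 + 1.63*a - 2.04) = -0.6767*a^5 - 0.1723*a^4 + 4.0853*a^3 - 10.8185*a^2 - 1.4082*a + 7.7112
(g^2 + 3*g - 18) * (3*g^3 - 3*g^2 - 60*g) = 3*g^5 + 6*g^4 - 123*g^3 - 126*g^2 + 1080*g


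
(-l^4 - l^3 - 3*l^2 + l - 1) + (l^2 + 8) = -l^4 - l^3 - 2*l^2 + l + 7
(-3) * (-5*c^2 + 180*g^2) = 15*c^2 - 540*g^2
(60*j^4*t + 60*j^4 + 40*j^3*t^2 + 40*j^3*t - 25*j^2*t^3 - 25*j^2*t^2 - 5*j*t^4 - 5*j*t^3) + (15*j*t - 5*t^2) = 60*j^4*t + 60*j^4 + 40*j^3*t^2 + 40*j^3*t - 25*j^2*t^3 - 25*j^2*t^2 - 5*j*t^4 - 5*j*t^3 + 15*j*t - 5*t^2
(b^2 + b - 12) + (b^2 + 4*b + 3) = 2*b^2 + 5*b - 9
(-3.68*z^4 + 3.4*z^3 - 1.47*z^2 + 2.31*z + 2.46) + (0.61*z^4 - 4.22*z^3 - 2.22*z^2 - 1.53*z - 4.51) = -3.07*z^4 - 0.82*z^3 - 3.69*z^2 + 0.78*z - 2.05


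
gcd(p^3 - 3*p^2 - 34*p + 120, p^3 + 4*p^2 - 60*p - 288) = p + 6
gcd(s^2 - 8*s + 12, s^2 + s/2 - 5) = s - 2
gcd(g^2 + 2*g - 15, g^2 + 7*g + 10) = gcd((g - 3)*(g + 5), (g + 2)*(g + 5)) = g + 5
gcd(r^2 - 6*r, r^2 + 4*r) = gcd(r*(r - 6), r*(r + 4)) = r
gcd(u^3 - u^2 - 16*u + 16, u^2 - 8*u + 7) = u - 1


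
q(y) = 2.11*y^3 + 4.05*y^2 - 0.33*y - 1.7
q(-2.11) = -2.79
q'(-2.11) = 10.76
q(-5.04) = -167.29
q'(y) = 6.33*y^2 + 8.1*y - 0.33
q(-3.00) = -21.23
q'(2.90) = 76.40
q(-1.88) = -0.79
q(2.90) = 82.86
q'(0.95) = 13.08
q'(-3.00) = 32.34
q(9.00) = 1861.57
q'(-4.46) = 89.46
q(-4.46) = -106.86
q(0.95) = 3.45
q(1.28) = 8.94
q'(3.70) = 116.30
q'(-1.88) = 6.81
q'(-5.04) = 119.64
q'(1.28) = 20.41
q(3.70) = 159.40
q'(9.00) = 585.30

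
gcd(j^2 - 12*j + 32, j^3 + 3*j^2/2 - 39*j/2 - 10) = j - 4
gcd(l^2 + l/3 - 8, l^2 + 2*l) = 1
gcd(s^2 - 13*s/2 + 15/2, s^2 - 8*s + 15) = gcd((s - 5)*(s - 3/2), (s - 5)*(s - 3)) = s - 5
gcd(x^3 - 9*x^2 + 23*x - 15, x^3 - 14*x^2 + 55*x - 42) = x - 1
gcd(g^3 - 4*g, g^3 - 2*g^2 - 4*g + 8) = g^2 - 4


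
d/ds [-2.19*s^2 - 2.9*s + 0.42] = -4.38*s - 2.9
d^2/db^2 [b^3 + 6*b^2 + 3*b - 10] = 6*b + 12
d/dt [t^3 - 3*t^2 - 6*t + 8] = 3*t^2 - 6*t - 6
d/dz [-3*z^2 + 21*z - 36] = 21 - 6*z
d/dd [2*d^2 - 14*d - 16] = 4*d - 14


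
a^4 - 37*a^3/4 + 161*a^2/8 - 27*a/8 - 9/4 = (a - 6)*(a - 3)*(a - 1/2)*(a + 1/4)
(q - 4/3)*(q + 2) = q^2 + 2*q/3 - 8/3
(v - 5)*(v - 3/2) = v^2 - 13*v/2 + 15/2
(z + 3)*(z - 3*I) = z^2 + 3*z - 3*I*z - 9*I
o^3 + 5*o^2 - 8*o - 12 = (o - 2)*(o + 1)*(o + 6)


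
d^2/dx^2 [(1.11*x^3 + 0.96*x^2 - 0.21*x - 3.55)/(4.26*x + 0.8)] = (40.287672*x^3 + 22.69728*x^2 + 4.2624*x - 126.1878)/(77.308776*x^3 + 43.55424*x^2 + 8.1792*x + 0.512)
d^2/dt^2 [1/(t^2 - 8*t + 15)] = 2*(-t^2 + 8*t + 4*(t - 4)^2 - 15)/(t^2 - 8*t + 15)^3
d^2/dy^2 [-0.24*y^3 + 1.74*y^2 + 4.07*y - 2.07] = 3.48 - 1.44*y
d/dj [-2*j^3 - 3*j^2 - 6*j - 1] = -6*j^2 - 6*j - 6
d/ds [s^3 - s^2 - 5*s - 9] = 3*s^2 - 2*s - 5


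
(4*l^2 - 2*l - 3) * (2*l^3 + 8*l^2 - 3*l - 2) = 8*l^5 + 28*l^4 - 34*l^3 - 26*l^2 + 13*l + 6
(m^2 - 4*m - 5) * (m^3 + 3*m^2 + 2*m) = m^5 - m^4 - 15*m^3 - 23*m^2 - 10*m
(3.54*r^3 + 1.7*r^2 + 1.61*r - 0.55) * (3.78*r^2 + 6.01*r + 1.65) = 13.3812*r^5 + 27.7014*r^4 + 22.1438*r^3 + 10.4021*r^2 - 0.649*r - 0.9075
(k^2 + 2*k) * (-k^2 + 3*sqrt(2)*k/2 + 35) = -k^4 - 2*k^3 + 3*sqrt(2)*k^3/2 + 3*sqrt(2)*k^2 + 35*k^2 + 70*k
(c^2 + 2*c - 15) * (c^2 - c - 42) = c^4 + c^3 - 59*c^2 - 69*c + 630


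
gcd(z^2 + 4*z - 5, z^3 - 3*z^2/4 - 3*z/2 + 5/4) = z - 1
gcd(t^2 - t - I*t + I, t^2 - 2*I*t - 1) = t - I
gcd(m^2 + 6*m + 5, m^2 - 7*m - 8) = m + 1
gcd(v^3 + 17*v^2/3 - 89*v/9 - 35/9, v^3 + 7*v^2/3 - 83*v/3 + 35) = v^2 + 16*v/3 - 35/3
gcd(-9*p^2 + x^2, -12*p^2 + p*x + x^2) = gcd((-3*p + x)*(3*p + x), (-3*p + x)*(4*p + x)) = -3*p + x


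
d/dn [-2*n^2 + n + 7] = 1 - 4*n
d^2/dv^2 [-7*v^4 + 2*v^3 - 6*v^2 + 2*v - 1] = -84*v^2 + 12*v - 12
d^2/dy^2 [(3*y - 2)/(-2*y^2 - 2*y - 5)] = 4*(-2*(2*y + 1)^2*(3*y - 2) + (9*y + 1)*(2*y^2 + 2*y + 5))/(2*y^2 + 2*y + 5)^3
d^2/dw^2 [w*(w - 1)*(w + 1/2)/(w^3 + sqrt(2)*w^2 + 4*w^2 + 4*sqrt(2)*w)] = (-9*w^3 - 2*sqrt(2)*w^3 - 24*sqrt(2)*w^2 - 3*w^2 - 12*w + 9*sqrt(2)*w + 12*sqrt(2) + 54)/(w^6 + 3*sqrt(2)*w^5 + 12*w^5 + 36*sqrt(2)*w^4 + 54*w^4 + 136*w^3 + 146*sqrt(2)*w^3 + 288*w^2 + 216*sqrt(2)*w^2 + 96*sqrt(2)*w + 384*w + 128*sqrt(2))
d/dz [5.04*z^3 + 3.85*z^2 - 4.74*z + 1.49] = 15.12*z^2 + 7.7*z - 4.74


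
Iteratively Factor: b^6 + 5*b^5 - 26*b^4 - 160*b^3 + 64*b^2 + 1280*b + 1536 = (b + 4)*(b^5 + b^4 - 30*b^3 - 40*b^2 + 224*b + 384) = (b - 4)*(b + 4)*(b^4 + 5*b^3 - 10*b^2 - 80*b - 96) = (b - 4)*(b + 3)*(b + 4)*(b^3 + 2*b^2 - 16*b - 32) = (b - 4)^2*(b + 3)*(b + 4)*(b^2 + 6*b + 8) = (b - 4)^2*(b + 2)*(b + 3)*(b + 4)*(b + 4)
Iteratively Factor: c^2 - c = (c - 1)*(c)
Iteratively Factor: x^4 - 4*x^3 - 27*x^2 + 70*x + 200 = (x - 5)*(x^3 + x^2 - 22*x - 40) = (x - 5)^2*(x^2 + 6*x + 8) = (x - 5)^2*(x + 4)*(x + 2)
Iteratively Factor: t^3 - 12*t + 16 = (t - 2)*(t^2 + 2*t - 8) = (t - 2)*(t + 4)*(t - 2)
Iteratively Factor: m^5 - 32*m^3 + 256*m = (m + 4)*(m^4 - 4*m^3 - 16*m^2 + 64*m) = (m - 4)*(m + 4)*(m^3 - 16*m) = m*(m - 4)*(m + 4)*(m^2 - 16) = m*(m - 4)*(m + 4)^2*(m - 4)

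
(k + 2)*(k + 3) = k^2 + 5*k + 6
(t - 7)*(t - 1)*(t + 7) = t^3 - t^2 - 49*t + 49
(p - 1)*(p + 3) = p^2 + 2*p - 3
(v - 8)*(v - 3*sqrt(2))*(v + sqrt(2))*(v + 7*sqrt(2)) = v^4 - 8*v^3 + 5*sqrt(2)*v^3 - 40*sqrt(2)*v^2 - 34*v^2 - 42*sqrt(2)*v + 272*v + 336*sqrt(2)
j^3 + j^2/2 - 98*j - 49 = (j + 1/2)*(j - 7*sqrt(2))*(j + 7*sqrt(2))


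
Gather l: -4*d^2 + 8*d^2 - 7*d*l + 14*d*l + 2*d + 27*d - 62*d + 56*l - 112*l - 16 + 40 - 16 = 4*d^2 - 33*d + l*(7*d - 56) + 8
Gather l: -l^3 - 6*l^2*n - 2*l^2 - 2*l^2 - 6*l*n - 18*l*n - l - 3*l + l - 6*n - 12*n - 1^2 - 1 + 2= -l^3 + l^2*(-6*n - 4) + l*(-24*n - 3) - 18*n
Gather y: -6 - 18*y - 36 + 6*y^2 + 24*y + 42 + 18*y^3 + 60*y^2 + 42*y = 18*y^3 + 66*y^2 + 48*y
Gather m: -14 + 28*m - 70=28*m - 84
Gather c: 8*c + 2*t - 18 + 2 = 8*c + 2*t - 16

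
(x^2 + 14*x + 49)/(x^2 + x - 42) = (x + 7)/(x - 6)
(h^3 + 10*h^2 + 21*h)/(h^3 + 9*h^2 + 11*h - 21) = h/(h - 1)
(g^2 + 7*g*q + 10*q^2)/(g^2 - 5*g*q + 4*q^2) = (g^2 + 7*g*q + 10*q^2)/(g^2 - 5*g*q + 4*q^2)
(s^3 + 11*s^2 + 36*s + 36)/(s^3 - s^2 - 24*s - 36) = (s + 6)/(s - 6)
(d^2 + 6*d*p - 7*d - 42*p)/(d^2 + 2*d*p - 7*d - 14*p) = (d + 6*p)/(d + 2*p)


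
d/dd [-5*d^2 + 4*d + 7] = 4 - 10*d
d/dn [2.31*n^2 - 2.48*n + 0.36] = 4.62*n - 2.48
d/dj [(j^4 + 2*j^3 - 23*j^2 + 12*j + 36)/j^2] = 2*j + 2 - 12/j^2 - 72/j^3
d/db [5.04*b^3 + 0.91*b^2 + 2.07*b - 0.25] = 15.12*b^2 + 1.82*b + 2.07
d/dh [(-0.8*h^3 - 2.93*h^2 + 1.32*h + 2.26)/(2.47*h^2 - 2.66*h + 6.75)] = (-1.976*h^4 + 4.256*h^3 - 11.6666*h^2 - 50.7194*h + 14.9216)/(6.1009*h^4 - 13.1404*h^3 + 40.4206*h^2 - 35.91*h + 45.5625)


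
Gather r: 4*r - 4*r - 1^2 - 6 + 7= 0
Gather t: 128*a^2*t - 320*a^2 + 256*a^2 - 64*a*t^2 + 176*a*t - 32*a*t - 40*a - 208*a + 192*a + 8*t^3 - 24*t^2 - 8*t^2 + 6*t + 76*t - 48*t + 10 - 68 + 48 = -64*a^2 - 56*a + 8*t^3 + t^2*(-64*a - 32) + t*(128*a^2 + 144*a + 34) - 10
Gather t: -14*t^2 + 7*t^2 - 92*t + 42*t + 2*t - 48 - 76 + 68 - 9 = -7*t^2 - 48*t - 65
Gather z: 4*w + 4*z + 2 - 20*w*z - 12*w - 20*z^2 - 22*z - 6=-8*w - 20*z^2 + z*(-20*w - 18) - 4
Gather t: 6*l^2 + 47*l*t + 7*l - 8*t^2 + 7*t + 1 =6*l^2 + 7*l - 8*t^2 + t*(47*l + 7) + 1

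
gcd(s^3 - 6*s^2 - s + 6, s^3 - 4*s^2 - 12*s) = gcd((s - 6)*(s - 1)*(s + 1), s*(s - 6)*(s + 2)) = s - 6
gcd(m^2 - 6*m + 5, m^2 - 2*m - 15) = m - 5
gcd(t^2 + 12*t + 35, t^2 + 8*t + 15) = t + 5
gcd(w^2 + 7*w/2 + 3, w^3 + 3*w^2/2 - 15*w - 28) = w + 2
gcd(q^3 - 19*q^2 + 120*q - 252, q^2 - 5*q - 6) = q - 6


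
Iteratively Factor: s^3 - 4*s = (s + 2)*(s^2 - 2*s) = (s - 2)*(s + 2)*(s)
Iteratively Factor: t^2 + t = (t + 1)*(t)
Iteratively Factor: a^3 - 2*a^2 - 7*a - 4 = (a + 1)*(a^2 - 3*a - 4) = (a - 4)*(a + 1)*(a + 1)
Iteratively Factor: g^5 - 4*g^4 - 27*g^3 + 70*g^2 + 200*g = (g + 2)*(g^4 - 6*g^3 - 15*g^2 + 100*g) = (g - 5)*(g + 2)*(g^3 - g^2 - 20*g) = g*(g - 5)*(g + 2)*(g^2 - g - 20) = g*(g - 5)^2*(g + 2)*(g + 4)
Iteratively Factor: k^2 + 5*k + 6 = (k + 3)*(k + 2)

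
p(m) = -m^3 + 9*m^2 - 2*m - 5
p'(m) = -3*m^2 + 18*m - 2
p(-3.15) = 121.86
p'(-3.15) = -88.47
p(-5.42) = 429.45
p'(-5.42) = -187.69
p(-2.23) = 55.31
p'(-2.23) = -57.06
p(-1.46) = 20.22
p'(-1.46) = -34.67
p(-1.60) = 25.34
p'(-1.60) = -38.48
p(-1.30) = 15.01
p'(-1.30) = -30.47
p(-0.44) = -2.29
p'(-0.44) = -10.50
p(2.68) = 35.03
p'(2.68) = 24.69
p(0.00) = -5.00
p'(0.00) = -2.00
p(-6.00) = 547.00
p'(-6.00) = -218.00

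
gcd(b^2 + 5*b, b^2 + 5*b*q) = b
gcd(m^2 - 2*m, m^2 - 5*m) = m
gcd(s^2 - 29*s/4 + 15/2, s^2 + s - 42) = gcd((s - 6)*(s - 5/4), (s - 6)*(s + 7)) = s - 6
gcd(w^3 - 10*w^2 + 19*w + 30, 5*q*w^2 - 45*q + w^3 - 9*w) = 1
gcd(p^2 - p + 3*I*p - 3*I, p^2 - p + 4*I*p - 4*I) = p - 1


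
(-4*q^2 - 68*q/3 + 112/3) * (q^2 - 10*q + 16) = -4*q^4 + 52*q^3/3 + 200*q^2 - 736*q + 1792/3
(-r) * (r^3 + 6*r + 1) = -r^4 - 6*r^2 - r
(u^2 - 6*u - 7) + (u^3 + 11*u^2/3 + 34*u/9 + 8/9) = u^3 + 14*u^2/3 - 20*u/9 - 55/9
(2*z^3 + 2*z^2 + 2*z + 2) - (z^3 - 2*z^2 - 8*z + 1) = z^3 + 4*z^2 + 10*z + 1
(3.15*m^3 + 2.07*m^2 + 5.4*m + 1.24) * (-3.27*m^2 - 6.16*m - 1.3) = -10.3005*m^5 - 26.1729*m^4 - 34.5042*m^3 - 40.0098*m^2 - 14.6584*m - 1.612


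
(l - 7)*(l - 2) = l^2 - 9*l + 14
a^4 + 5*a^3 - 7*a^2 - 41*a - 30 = (a - 3)*(a + 1)*(a + 2)*(a + 5)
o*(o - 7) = o^2 - 7*o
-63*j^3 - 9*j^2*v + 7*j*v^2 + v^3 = (-3*j + v)*(3*j + v)*(7*j + v)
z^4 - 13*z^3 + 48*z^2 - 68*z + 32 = (z - 8)*(z - 2)^2*(z - 1)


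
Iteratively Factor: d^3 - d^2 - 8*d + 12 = (d - 2)*(d^2 + d - 6) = (d - 2)*(d + 3)*(d - 2)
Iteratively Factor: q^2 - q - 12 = (q + 3)*(q - 4)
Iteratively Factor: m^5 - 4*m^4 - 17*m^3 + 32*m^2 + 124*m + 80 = (m + 2)*(m^4 - 6*m^3 - 5*m^2 + 42*m + 40) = (m - 5)*(m + 2)*(m^3 - m^2 - 10*m - 8) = (m - 5)*(m - 4)*(m + 2)*(m^2 + 3*m + 2) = (m - 5)*(m - 4)*(m + 1)*(m + 2)*(m + 2)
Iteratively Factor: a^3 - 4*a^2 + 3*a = (a - 3)*(a^2 - a) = a*(a - 3)*(a - 1)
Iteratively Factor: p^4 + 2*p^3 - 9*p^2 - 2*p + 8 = (p - 2)*(p^3 + 4*p^2 - p - 4) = (p - 2)*(p + 4)*(p^2 - 1) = (p - 2)*(p + 1)*(p + 4)*(p - 1)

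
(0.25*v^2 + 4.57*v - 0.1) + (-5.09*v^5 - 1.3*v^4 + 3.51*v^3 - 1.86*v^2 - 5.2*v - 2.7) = -5.09*v^5 - 1.3*v^4 + 3.51*v^3 - 1.61*v^2 - 0.63*v - 2.8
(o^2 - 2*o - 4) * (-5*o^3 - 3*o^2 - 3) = -5*o^5 + 7*o^4 + 26*o^3 + 9*o^2 + 6*o + 12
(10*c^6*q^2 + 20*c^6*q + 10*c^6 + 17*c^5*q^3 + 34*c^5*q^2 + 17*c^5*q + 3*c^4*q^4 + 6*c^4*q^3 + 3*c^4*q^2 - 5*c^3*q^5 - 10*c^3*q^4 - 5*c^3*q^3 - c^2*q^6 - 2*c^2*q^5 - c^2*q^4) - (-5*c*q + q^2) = 10*c^6*q^2 + 20*c^6*q + 10*c^6 + 17*c^5*q^3 + 34*c^5*q^2 + 17*c^5*q + 3*c^4*q^4 + 6*c^4*q^3 + 3*c^4*q^2 - 5*c^3*q^5 - 10*c^3*q^4 - 5*c^3*q^3 - c^2*q^6 - 2*c^2*q^5 - c^2*q^4 + 5*c*q - q^2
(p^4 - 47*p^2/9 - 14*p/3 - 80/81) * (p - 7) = p^5 - 7*p^4 - 47*p^3/9 + 287*p^2/9 + 2566*p/81 + 560/81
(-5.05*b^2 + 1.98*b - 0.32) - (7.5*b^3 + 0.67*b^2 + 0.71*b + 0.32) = -7.5*b^3 - 5.72*b^2 + 1.27*b - 0.64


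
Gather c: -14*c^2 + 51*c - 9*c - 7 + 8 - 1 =-14*c^2 + 42*c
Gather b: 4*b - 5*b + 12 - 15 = -b - 3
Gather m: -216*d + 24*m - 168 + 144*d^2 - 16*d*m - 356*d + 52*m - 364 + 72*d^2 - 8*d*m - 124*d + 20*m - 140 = 216*d^2 - 696*d + m*(96 - 24*d) - 672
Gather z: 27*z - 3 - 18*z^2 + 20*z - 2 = -18*z^2 + 47*z - 5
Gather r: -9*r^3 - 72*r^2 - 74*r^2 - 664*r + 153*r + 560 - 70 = -9*r^3 - 146*r^2 - 511*r + 490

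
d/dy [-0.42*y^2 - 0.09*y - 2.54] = -0.84*y - 0.09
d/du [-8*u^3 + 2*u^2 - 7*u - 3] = -24*u^2 + 4*u - 7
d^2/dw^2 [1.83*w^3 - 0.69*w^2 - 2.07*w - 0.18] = 10.98*w - 1.38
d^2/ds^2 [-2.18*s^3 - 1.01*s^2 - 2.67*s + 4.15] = -13.08*s - 2.02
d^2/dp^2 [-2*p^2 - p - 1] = -4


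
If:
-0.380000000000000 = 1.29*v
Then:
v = -0.29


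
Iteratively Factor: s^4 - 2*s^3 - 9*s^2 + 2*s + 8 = (s + 1)*(s^3 - 3*s^2 - 6*s + 8) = (s + 1)*(s + 2)*(s^2 - 5*s + 4) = (s - 4)*(s + 1)*(s + 2)*(s - 1)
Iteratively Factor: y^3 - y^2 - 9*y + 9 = (y - 3)*(y^2 + 2*y - 3) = (y - 3)*(y - 1)*(y + 3)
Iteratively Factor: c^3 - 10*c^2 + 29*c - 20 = (c - 1)*(c^2 - 9*c + 20) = (c - 4)*(c - 1)*(c - 5)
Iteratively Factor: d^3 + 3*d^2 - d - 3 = (d + 3)*(d^2 - 1) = (d - 1)*(d + 3)*(d + 1)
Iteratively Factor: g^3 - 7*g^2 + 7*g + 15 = (g - 3)*(g^2 - 4*g - 5) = (g - 5)*(g - 3)*(g + 1)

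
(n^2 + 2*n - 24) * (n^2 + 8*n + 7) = n^4 + 10*n^3 - n^2 - 178*n - 168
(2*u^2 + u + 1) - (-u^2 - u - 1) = 3*u^2 + 2*u + 2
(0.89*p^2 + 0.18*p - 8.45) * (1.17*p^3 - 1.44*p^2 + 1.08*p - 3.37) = 1.0413*p^5 - 1.071*p^4 - 9.1845*p^3 + 9.3631*p^2 - 9.7326*p + 28.4765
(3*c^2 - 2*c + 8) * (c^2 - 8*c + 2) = 3*c^4 - 26*c^3 + 30*c^2 - 68*c + 16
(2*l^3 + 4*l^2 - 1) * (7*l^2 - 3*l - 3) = 14*l^5 + 22*l^4 - 18*l^3 - 19*l^2 + 3*l + 3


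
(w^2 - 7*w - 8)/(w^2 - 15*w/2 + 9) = 2*(w^2 - 7*w - 8)/(2*w^2 - 15*w + 18)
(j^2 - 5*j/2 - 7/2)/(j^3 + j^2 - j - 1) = (j - 7/2)/(j^2 - 1)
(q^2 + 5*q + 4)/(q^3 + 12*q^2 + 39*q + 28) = 1/(q + 7)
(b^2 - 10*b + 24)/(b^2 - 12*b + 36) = (b - 4)/(b - 6)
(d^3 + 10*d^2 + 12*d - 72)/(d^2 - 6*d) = (d^3 + 10*d^2 + 12*d - 72)/(d*(d - 6))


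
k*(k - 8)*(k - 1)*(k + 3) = k^4 - 6*k^3 - 19*k^2 + 24*k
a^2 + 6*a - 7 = (a - 1)*(a + 7)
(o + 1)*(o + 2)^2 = o^3 + 5*o^2 + 8*o + 4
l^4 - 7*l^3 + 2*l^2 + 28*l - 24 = (l - 6)*(l - 2)*(l - 1)*(l + 2)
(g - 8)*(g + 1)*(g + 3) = g^3 - 4*g^2 - 29*g - 24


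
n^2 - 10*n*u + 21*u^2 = (n - 7*u)*(n - 3*u)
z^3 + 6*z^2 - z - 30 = (z - 2)*(z + 3)*(z + 5)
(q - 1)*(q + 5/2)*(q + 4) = q^3 + 11*q^2/2 + 7*q/2 - 10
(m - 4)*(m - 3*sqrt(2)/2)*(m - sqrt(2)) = m^3 - 4*m^2 - 5*sqrt(2)*m^2/2 + 3*m + 10*sqrt(2)*m - 12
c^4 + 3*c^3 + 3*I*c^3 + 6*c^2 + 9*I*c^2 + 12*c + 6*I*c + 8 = (c + 1)*(c + 2)*(c - I)*(c + 4*I)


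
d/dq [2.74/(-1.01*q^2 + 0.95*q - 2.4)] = (5.5348*q - 2.603)/(1.01*q^2 - 0.95*q + 2.4)^2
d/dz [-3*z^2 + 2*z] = 2 - 6*z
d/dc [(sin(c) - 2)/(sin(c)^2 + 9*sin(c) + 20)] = (4*sin(c) + cos(c)^2 + 37)*cos(c)/(sin(c)^2 + 9*sin(c) + 20)^2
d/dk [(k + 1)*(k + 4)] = 2*k + 5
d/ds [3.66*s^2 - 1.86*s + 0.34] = 7.32*s - 1.86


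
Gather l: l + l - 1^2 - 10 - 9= 2*l - 20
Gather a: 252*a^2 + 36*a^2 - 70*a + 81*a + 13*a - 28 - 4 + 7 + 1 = 288*a^2 + 24*a - 24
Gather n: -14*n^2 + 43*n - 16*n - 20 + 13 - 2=-14*n^2 + 27*n - 9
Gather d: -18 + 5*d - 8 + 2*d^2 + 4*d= 2*d^2 + 9*d - 26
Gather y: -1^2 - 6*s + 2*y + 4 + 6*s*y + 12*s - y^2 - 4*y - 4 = 6*s - y^2 + y*(6*s - 2) - 1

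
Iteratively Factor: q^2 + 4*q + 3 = (q + 3)*(q + 1)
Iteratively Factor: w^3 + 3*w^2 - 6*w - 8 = (w - 2)*(w^2 + 5*w + 4) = (w - 2)*(w + 4)*(w + 1)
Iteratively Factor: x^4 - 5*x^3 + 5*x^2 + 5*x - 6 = (x - 1)*(x^3 - 4*x^2 + x + 6) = (x - 1)*(x + 1)*(x^2 - 5*x + 6) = (x - 2)*(x - 1)*(x + 1)*(x - 3)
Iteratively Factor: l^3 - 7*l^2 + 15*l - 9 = (l - 3)*(l^2 - 4*l + 3) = (l - 3)*(l - 1)*(l - 3)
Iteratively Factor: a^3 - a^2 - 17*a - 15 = (a + 3)*(a^2 - 4*a - 5) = (a - 5)*(a + 3)*(a + 1)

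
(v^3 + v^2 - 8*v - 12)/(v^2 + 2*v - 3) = (v^3 + v^2 - 8*v - 12)/(v^2 + 2*v - 3)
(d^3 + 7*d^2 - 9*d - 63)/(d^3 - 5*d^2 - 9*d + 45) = (d + 7)/(d - 5)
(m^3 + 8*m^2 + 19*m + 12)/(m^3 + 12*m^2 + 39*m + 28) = (m + 3)/(m + 7)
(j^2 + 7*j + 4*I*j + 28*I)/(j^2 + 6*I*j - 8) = (j + 7)/(j + 2*I)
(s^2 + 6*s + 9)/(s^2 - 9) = (s + 3)/(s - 3)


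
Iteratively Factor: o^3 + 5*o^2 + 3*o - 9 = (o - 1)*(o^2 + 6*o + 9) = (o - 1)*(o + 3)*(o + 3)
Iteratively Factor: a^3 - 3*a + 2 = (a + 2)*(a^2 - 2*a + 1) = (a - 1)*(a + 2)*(a - 1)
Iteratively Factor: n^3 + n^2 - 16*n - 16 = (n - 4)*(n^2 + 5*n + 4) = (n - 4)*(n + 1)*(n + 4)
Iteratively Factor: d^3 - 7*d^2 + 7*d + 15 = (d - 5)*(d^2 - 2*d - 3) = (d - 5)*(d - 3)*(d + 1)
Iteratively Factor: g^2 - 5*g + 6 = (g - 3)*(g - 2)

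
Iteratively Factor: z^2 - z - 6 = (z - 3)*(z + 2)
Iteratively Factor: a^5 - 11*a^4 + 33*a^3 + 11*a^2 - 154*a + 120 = (a - 4)*(a^4 - 7*a^3 + 5*a^2 + 31*a - 30) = (a - 5)*(a - 4)*(a^3 - 2*a^2 - 5*a + 6) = (a - 5)*(a - 4)*(a + 2)*(a^2 - 4*a + 3) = (a - 5)*(a - 4)*(a - 1)*(a + 2)*(a - 3)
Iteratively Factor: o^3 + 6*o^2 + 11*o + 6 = (o + 3)*(o^2 + 3*o + 2) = (o + 1)*(o + 3)*(o + 2)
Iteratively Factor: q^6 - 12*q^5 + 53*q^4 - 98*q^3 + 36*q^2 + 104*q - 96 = (q - 2)*(q^5 - 10*q^4 + 33*q^3 - 32*q^2 - 28*q + 48) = (q - 3)*(q - 2)*(q^4 - 7*q^3 + 12*q^2 + 4*q - 16) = (q - 3)*(q - 2)^2*(q^3 - 5*q^2 + 2*q + 8) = (q - 3)*(q - 2)^2*(q + 1)*(q^2 - 6*q + 8) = (q - 3)*(q - 2)^3*(q + 1)*(q - 4)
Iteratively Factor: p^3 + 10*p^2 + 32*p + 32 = (p + 4)*(p^2 + 6*p + 8) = (p + 2)*(p + 4)*(p + 4)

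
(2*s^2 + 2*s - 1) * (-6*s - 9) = -12*s^3 - 30*s^2 - 12*s + 9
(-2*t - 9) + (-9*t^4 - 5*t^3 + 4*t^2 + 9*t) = -9*t^4 - 5*t^3 + 4*t^2 + 7*t - 9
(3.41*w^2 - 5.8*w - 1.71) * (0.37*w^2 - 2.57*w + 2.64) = 1.2617*w^4 - 10.9097*w^3 + 23.2757*w^2 - 10.9173*w - 4.5144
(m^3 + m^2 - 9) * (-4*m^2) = -4*m^5 - 4*m^4 + 36*m^2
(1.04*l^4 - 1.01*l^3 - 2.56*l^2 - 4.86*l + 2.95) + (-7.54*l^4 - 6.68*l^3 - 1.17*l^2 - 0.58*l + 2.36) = -6.5*l^4 - 7.69*l^3 - 3.73*l^2 - 5.44*l + 5.31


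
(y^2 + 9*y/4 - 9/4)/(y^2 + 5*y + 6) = (y - 3/4)/(y + 2)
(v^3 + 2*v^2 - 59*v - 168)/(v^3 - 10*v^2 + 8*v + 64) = (v^2 + 10*v + 21)/(v^2 - 2*v - 8)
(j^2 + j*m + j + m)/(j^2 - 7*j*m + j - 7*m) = (j + m)/(j - 7*m)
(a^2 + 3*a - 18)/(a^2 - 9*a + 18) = (a + 6)/(a - 6)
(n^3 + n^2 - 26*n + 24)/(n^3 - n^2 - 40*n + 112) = (n^2 + 5*n - 6)/(n^2 + 3*n - 28)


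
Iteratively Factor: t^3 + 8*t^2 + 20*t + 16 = (t + 4)*(t^2 + 4*t + 4) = (t + 2)*(t + 4)*(t + 2)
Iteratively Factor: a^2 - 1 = (a - 1)*(a + 1)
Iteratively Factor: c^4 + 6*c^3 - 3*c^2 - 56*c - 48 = (c + 4)*(c^3 + 2*c^2 - 11*c - 12) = (c + 1)*(c + 4)*(c^2 + c - 12) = (c - 3)*(c + 1)*(c + 4)*(c + 4)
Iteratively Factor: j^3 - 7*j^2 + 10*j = (j)*(j^2 - 7*j + 10) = j*(j - 2)*(j - 5)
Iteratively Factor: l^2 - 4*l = (l - 4)*(l)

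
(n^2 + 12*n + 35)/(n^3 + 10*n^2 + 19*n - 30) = (n + 7)/(n^2 + 5*n - 6)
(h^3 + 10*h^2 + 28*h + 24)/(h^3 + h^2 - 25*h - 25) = (h^3 + 10*h^2 + 28*h + 24)/(h^3 + h^2 - 25*h - 25)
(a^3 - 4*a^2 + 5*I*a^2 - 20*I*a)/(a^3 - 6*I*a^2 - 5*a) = (a^2 + a*(-4 + 5*I) - 20*I)/(a^2 - 6*I*a - 5)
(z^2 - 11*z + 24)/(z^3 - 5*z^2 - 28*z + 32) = (z - 3)/(z^2 + 3*z - 4)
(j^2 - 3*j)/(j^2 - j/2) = 2*(j - 3)/(2*j - 1)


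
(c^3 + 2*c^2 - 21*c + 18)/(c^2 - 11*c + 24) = (c^2 + 5*c - 6)/(c - 8)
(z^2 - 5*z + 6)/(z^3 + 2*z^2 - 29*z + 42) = 1/(z + 7)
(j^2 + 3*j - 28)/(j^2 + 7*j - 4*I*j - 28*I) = (j - 4)/(j - 4*I)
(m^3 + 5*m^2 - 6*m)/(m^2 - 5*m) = (m^2 + 5*m - 6)/(m - 5)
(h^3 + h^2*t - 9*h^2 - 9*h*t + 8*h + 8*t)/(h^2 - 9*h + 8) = h + t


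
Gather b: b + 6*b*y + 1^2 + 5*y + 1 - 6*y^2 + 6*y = b*(6*y + 1) - 6*y^2 + 11*y + 2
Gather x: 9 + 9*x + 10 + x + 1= 10*x + 20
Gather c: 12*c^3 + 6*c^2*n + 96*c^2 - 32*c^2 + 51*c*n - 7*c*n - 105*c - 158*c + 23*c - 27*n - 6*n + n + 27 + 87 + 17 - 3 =12*c^3 + c^2*(6*n + 64) + c*(44*n - 240) - 32*n + 128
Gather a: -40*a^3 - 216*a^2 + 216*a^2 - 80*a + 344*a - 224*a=-40*a^3 + 40*a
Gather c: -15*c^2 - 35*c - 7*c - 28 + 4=-15*c^2 - 42*c - 24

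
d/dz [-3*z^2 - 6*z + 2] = -6*z - 6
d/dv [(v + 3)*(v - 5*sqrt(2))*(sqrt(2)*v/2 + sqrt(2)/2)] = 3*sqrt(2)*v^2/2 - 10*v + 4*sqrt(2)*v - 20 + 3*sqrt(2)/2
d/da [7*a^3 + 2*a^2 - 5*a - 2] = 21*a^2 + 4*a - 5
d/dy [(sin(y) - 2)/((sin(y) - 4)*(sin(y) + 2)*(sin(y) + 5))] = (-2*sin(y)^3 + 3*sin(y)^2 + 12*sin(y) - 76)*cos(y)/((sin(y) - 4)^2*(sin(y) + 2)^2*(sin(y) + 5)^2)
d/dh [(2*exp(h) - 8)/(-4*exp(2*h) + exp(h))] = 8*(exp(2*h) - 8*exp(h) + 1)*exp(-h)/(16*exp(2*h) - 8*exp(h) + 1)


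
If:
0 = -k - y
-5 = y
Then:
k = 5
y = -5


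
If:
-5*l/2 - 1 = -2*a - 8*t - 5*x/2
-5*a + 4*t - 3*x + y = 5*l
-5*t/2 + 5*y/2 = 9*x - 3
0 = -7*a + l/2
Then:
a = -77*y/13983 - 78/4661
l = -1078*y/13983 - 1092/4661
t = -559*y/4661 - 246/4661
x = 1450*y/4661 + 1622/4661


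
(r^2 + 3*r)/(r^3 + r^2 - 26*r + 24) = r*(r + 3)/(r^3 + r^2 - 26*r + 24)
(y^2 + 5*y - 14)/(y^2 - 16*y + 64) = (y^2 + 5*y - 14)/(y^2 - 16*y + 64)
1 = 1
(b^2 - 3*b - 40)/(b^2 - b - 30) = (b - 8)/(b - 6)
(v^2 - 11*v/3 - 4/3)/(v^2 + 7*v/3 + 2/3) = (v - 4)/(v + 2)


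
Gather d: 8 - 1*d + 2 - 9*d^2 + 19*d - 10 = -9*d^2 + 18*d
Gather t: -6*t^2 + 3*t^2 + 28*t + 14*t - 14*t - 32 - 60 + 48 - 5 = -3*t^2 + 28*t - 49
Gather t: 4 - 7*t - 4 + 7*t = 0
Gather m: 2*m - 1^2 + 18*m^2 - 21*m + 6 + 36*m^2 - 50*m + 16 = 54*m^2 - 69*m + 21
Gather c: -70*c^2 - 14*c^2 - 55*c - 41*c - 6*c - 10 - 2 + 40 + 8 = -84*c^2 - 102*c + 36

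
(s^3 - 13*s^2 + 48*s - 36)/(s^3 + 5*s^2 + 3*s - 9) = (s^2 - 12*s + 36)/(s^2 + 6*s + 9)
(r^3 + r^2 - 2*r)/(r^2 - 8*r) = (r^2 + r - 2)/(r - 8)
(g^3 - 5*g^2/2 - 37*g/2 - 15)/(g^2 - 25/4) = 2*(g^2 - 5*g - 6)/(2*g - 5)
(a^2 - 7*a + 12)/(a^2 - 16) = (a - 3)/(a + 4)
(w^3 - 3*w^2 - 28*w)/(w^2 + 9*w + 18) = w*(w^2 - 3*w - 28)/(w^2 + 9*w + 18)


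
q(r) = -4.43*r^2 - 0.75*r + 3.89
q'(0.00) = -0.75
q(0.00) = 3.89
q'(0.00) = -0.75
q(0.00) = 3.89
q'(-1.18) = 9.70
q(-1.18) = -1.39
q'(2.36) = -21.66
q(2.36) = -22.55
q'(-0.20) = 1.02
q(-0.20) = 3.86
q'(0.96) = -9.26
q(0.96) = -0.91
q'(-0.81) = 6.43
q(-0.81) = 1.59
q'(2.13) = -19.62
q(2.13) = -17.81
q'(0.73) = -7.22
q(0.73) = 0.98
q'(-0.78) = 6.16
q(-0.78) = 1.78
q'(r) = -8.86*r - 0.75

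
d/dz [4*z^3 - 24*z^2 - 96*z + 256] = 12*z^2 - 48*z - 96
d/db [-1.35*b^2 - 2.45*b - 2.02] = -2.7*b - 2.45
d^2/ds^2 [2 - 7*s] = 0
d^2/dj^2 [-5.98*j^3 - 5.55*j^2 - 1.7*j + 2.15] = -35.88*j - 11.1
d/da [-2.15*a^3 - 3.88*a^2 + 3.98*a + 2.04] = -6.45*a^2 - 7.76*a + 3.98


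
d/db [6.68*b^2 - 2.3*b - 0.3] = 13.36*b - 2.3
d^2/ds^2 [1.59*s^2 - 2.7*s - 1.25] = 3.18000000000000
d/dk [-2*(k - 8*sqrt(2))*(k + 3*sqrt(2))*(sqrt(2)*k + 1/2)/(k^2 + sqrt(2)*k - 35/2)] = 2*(-4*sqrt(2)*k^4 - 16*k^3 + 46*sqrt(2)*k^2 - 1522*k - 3631*sqrt(2))/(4*k^4 + 8*sqrt(2)*k^3 - 132*k^2 - 140*sqrt(2)*k + 1225)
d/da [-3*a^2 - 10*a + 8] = -6*a - 10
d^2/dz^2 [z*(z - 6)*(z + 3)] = 6*z - 6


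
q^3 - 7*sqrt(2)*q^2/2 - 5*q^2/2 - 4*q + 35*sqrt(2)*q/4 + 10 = (q - 5/2)*(q - 4*sqrt(2))*(q + sqrt(2)/2)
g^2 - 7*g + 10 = (g - 5)*(g - 2)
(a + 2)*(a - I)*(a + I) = a^3 + 2*a^2 + a + 2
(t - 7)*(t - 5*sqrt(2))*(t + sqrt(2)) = t^3 - 7*t^2 - 4*sqrt(2)*t^2 - 10*t + 28*sqrt(2)*t + 70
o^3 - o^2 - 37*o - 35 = (o - 7)*(o + 1)*(o + 5)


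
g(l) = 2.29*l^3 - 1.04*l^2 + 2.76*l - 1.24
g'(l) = 6.87*l^2 - 2.08*l + 2.76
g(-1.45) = -14.41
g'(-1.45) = 20.22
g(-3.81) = -153.50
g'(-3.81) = 110.41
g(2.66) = 41.84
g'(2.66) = 45.84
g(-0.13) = -1.62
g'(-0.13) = 3.15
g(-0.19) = -1.82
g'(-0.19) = 3.40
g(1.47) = 7.84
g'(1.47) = 14.55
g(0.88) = 1.94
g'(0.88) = 6.25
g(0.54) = 0.31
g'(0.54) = 3.64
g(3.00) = 59.51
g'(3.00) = 58.35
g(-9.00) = -1779.73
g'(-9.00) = 577.95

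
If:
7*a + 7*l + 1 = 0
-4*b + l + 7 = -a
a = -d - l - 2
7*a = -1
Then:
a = -1/7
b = 12/7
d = -13/7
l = 0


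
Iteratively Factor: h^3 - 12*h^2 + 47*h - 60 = (h - 4)*(h^2 - 8*h + 15) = (h - 5)*(h - 4)*(h - 3)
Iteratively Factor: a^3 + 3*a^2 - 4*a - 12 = (a + 3)*(a^2 - 4) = (a + 2)*(a + 3)*(a - 2)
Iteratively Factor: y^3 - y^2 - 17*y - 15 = (y + 3)*(y^2 - 4*y - 5) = (y - 5)*(y + 3)*(y + 1)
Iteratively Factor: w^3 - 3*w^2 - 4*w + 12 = (w - 3)*(w^2 - 4) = (w - 3)*(w + 2)*(w - 2)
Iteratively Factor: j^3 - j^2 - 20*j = (j - 5)*(j^2 + 4*j) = (j - 5)*(j + 4)*(j)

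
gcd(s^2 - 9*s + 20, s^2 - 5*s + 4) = s - 4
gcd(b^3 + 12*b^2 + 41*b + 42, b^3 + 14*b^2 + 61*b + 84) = b^2 + 10*b + 21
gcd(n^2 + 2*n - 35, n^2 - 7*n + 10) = n - 5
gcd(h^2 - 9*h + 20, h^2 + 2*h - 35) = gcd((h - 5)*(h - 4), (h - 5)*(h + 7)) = h - 5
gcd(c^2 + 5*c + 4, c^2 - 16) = c + 4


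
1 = 1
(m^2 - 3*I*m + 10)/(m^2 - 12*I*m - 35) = (m + 2*I)/(m - 7*I)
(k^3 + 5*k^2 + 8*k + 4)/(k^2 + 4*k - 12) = (k^3 + 5*k^2 + 8*k + 4)/(k^2 + 4*k - 12)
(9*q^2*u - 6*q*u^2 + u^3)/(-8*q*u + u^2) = (-9*q^2 + 6*q*u - u^2)/(8*q - u)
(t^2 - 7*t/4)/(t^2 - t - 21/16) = 4*t/(4*t + 3)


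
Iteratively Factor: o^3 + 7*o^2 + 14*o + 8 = (o + 4)*(o^2 + 3*o + 2) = (o + 2)*(o + 4)*(o + 1)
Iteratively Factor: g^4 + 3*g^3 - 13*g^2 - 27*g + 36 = (g - 3)*(g^3 + 6*g^2 + 5*g - 12) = (g - 3)*(g - 1)*(g^2 + 7*g + 12) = (g - 3)*(g - 1)*(g + 4)*(g + 3)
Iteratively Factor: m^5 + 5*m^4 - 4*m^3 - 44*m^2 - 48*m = (m + 4)*(m^4 + m^3 - 8*m^2 - 12*m) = m*(m + 4)*(m^3 + m^2 - 8*m - 12) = m*(m + 2)*(m + 4)*(m^2 - m - 6) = m*(m + 2)^2*(m + 4)*(m - 3)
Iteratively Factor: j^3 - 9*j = (j + 3)*(j^2 - 3*j) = (j - 3)*(j + 3)*(j)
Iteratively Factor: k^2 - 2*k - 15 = (k + 3)*(k - 5)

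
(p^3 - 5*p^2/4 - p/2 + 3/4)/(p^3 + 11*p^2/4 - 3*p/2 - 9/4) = (p - 1)/(p + 3)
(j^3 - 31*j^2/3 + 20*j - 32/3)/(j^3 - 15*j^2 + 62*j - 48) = (j - 4/3)/(j - 6)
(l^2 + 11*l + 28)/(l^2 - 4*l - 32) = (l + 7)/(l - 8)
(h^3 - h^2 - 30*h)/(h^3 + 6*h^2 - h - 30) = h*(h - 6)/(h^2 + h - 6)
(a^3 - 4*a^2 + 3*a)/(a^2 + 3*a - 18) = a*(a - 1)/(a + 6)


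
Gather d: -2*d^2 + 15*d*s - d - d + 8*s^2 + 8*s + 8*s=-2*d^2 + d*(15*s - 2) + 8*s^2 + 16*s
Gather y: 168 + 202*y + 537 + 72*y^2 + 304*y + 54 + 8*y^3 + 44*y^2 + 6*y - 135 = 8*y^3 + 116*y^2 + 512*y + 624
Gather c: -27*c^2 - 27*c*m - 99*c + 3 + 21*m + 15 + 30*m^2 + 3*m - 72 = -27*c^2 + c*(-27*m - 99) + 30*m^2 + 24*m - 54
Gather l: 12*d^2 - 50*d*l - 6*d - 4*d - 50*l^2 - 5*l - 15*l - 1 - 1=12*d^2 - 10*d - 50*l^2 + l*(-50*d - 20) - 2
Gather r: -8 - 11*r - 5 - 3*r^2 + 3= -3*r^2 - 11*r - 10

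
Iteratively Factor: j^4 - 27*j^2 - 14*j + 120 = (j - 2)*(j^3 + 2*j^2 - 23*j - 60) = (j - 2)*(j + 3)*(j^2 - j - 20) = (j - 5)*(j - 2)*(j + 3)*(j + 4)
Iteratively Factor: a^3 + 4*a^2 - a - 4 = (a + 4)*(a^2 - 1) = (a + 1)*(a + 4)*(a - 1)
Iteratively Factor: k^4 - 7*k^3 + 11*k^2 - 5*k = (k)*(k^3 - 7*k^2 + 11*k - 5) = k*(k - 1)*(k^2 - 6*k + 5) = k*(k - 5)*(k - 1)*(k - 1)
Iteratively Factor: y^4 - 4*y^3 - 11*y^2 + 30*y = (y - 2)*(y^3 - 2*y^2 - 15*y) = (y - 2)*(y + 3)*(y^2 - 5*y) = (y - 5)*(y - 2)*(y + 3)*(y)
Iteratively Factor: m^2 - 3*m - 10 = (m + 2)*(m - 5)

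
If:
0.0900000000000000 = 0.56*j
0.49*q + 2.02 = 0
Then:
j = 0.16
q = -4.12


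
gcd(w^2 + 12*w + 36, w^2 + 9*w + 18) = w + 6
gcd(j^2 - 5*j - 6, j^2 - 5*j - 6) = j^2 - 5*j - 6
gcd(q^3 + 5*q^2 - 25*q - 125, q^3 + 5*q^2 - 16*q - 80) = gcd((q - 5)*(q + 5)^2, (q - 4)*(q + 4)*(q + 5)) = q + 5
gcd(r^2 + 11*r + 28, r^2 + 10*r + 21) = r + 7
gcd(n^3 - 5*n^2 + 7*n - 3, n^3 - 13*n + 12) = n^2 - 4*n + 3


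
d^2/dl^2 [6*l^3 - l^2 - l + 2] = 36*l - 2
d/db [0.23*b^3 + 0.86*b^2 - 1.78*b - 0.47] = 0.69*b^2 + 1.72*b - 1.78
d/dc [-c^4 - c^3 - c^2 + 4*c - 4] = -4*c^3 - 3*c^2 - 2*c + 4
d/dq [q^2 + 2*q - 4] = 2*q + 2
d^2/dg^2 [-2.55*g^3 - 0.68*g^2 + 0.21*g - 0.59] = -15.3*g - 1.36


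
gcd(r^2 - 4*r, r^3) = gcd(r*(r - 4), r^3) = r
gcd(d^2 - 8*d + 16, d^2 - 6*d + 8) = d - 4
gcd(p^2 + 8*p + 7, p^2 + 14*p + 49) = p + 7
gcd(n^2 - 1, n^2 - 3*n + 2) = n - 1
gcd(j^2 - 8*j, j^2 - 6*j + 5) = 1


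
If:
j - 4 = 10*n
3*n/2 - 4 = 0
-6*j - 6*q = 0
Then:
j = 92/3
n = 8/3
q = -92/3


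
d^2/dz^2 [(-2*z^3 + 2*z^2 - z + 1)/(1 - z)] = 4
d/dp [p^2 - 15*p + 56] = 2*p - 15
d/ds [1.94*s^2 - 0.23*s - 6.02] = 3.88*s - 0.23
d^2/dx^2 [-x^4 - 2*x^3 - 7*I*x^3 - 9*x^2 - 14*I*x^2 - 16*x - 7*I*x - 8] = -12*x^2 - x*(12 + 42*I) - 18 - 28*I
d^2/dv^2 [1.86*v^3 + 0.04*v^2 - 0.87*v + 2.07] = 11.16*v + 0.08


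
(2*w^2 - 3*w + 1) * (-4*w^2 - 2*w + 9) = -8*w^4 + 8*w^3 + 20*w^2 - 29*w + 9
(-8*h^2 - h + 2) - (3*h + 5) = -8*h^2 - 4*h - 3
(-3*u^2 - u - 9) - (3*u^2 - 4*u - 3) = -6*u^2 + 3*u - 6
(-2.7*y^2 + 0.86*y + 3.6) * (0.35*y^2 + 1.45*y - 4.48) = -0.945*y^4 - 3.614*y^3 + 14.603*y^2 + 1.3672*y - 16.128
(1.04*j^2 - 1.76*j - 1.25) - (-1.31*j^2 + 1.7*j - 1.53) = 2.35*j^2 - 3.46*j + 0.28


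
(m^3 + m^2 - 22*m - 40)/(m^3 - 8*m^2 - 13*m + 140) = (m + 2)/(m - 7)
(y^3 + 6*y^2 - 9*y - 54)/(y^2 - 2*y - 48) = (y^2 - 9)/(y - 8)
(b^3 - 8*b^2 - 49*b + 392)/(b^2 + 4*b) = (b^3 - 8*b^2 - 49*b + 392)/(b*(b + 4))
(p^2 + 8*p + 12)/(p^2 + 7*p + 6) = (p + 2)/(p + 1)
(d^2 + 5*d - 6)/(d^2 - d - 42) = (d - 1)/(d - 7)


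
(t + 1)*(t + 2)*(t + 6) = t^3 + 9*t^2 + 20*t + 12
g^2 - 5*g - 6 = (g - 6)*(g + 1)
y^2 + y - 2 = (y - 1)*(y + 2)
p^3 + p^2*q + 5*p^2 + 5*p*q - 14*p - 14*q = (p - 2)*(p + 7)*(p + q)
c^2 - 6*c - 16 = (c - 8)*(c + 2)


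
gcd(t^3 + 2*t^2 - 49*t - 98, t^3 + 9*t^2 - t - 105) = t + 7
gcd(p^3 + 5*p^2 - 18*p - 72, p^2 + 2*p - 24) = p^2 + 2*p - 24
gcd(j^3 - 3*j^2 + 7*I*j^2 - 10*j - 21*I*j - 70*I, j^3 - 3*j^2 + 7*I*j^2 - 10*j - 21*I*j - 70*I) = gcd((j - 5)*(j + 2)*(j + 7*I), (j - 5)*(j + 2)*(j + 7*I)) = j^3 + j^2*(-3 + 7*I) + j*(-10 - 21*I) - 70*I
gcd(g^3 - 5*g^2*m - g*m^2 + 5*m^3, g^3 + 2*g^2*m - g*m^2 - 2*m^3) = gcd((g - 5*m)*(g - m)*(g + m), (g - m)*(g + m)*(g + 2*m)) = g^2 - m^2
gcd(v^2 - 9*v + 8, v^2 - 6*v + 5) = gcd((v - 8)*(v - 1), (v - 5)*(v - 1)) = v - 1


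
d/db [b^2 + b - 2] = 2*b + 1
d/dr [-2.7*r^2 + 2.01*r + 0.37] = 2.01 - 5.4*r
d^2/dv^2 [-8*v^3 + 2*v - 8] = -48*v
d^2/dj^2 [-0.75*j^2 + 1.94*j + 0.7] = -1.50000000000000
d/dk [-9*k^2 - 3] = -18*k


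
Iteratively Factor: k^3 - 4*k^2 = (k - 4)*(k^2) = k*(k - 4)*(k)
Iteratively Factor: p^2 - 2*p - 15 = (p - 5)*(p + 3)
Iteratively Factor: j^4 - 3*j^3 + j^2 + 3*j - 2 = (j + 1)*(j^3 - 4*j^2 + 5*j - 2) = (j - 1)*(j + 1)*(j^2 - 3*j + 2) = (j - 2)*(j - 1)*(j + 1)*(j - 1)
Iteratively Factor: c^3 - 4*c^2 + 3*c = (c - 3)*(c^2 - c) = (c - 3)*(c - 1)*(c)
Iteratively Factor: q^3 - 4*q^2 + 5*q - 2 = (q - 1)*(q^2 - 3*q + 2) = (q - 2)*(q - 1)*(q - 1)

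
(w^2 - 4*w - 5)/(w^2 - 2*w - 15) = (w + 1)/(w + 3)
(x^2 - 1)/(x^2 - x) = (x + 1)/x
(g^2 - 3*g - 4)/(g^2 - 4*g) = (g + 1)/g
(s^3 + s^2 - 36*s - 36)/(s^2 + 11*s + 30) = (s^2 - 5*s - 6)/(s + 5)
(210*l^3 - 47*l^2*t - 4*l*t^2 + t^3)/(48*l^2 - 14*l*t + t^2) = (-35*l^2 + 2*l*t + t^2)/(-8*l + t)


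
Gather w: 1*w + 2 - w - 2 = 0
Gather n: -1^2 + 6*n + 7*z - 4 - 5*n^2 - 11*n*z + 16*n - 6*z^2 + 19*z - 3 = -5*n^2 + n*(22 - 11*z) - 6*z^2 + 26*z - 8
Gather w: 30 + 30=60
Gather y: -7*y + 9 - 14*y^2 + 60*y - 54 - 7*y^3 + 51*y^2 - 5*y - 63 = -7*y^3 + 37*y^2 + 48*y - 108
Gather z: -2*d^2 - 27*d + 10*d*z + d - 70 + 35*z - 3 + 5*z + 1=-2*d^2 - 26*d + z*(10*d + 40) - 72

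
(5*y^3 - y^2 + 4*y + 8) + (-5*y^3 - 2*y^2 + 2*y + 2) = -3*y^2 + 6*y + 10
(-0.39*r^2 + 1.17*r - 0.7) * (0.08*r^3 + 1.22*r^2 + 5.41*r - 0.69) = -0.0312*r^5 - 0.3822*r^4 - 0.7385*r^3 + 5.7448*r^2 - 4.5943*r + 0.483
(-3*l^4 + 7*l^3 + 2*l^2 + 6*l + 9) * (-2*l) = 6*l^5 - 14*l^4 - 4*l^3 - 12*l^2 - 18*l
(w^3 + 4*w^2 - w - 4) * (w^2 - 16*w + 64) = w^5 - 12*w^4 - w^3 + 268*w^2 - 256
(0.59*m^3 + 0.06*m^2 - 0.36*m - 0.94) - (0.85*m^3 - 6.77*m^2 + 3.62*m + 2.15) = -0.26*m^3 + 6.83*m^2 - 3.98*m - 3.09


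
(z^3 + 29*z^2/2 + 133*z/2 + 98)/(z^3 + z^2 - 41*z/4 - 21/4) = 2*(z^2 + 11*z + 28)/(2*z^2 - 5*z - 3)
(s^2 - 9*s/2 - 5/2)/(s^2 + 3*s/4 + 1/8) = 4*(s - 5)/(4*s + 1)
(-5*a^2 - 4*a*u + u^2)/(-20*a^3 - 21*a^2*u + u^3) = 1/(4*a + u)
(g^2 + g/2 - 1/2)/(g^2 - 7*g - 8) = (g - 1/2)/(g - 8)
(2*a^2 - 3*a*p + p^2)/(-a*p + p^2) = (-2*a + p)/p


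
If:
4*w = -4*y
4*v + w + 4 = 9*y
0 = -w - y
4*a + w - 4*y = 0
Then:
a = 5*y/4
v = 5*y/2 - 1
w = -y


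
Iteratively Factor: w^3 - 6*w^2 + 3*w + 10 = (w + 1)*(w^2 - 7*w + 10) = (w - 2)*(w + 1)*(w - 5)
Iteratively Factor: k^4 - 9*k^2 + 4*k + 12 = (k - 2)*(k^3 + 2*k^2 - 5*k - 6) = (k - 2)*(k + 1)*(k^2 + k - 6) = (k - 2)*(k + 1)*(k + 3)*(k - 2)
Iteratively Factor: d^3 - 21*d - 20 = (d + 4)*(d^2 - 4*d - 5) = (d - 5)*(d + 4)*(d + 1)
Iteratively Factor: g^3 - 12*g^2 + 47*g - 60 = (g - 5)*(g^2 - 7*g + 12) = (g - 5)*(g - 4)*(g - 3)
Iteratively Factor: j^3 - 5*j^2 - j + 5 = (j - 1)*(j^2 - 4*j - 5) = (j - 5)*(j - 1)*(j + 1)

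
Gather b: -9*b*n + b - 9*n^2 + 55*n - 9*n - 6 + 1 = b*(1 - 9*n) - 9*n^2 + 46*n - 5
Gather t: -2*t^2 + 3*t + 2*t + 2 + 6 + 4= -2*t^2 + 5*t + 12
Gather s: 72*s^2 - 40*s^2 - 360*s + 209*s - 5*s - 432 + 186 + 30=32*s^2 - 156*s - 216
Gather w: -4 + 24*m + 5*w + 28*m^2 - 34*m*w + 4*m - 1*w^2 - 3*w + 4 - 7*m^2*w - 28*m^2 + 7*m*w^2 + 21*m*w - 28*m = w^2*(7*m - 1) + w*(-7*m^2 - 13*m + 2)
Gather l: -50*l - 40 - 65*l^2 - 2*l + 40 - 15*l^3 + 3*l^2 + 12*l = -15*l^3 - 62*l^2 - 40*l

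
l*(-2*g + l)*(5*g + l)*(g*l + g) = -10*g^3*l^2 - 10*g^3*l + 3*g^2*l^3 + 3*g^2*l^2 + g*l^4 + g*l^3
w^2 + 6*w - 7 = (w - 1)*(w + 7)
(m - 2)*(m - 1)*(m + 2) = m^3 - m^2 - 4*m + 4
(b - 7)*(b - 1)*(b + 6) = b^3 - 2*b^2 - 41*b + 42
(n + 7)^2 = n^2 + 14*n + 49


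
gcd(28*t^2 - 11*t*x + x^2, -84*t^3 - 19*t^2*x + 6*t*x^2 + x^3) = -4*t + x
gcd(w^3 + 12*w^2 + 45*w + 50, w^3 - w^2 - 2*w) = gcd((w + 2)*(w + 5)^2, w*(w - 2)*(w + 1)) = 1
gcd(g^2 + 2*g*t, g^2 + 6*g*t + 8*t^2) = g + 2*t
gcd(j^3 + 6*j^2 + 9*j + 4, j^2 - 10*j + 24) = 1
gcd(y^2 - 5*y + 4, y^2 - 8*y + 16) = y - 4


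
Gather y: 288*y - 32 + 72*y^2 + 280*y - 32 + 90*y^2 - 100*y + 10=162*y^2 + 468*y - 54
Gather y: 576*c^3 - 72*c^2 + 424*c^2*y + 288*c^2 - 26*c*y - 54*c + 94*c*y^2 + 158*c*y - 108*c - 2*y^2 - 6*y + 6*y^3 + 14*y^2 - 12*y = 576*c^3 + 216*c^2 - 162*c + 6*y^3 + y^2*(94*c + 12) + y*(424*c^2 + 132*c - 18)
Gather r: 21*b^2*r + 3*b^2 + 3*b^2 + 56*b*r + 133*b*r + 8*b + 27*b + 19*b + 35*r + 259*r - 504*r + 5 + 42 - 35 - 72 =6*b^2 + 54*b + r*(21*b^2 + 189*b - 210) - 60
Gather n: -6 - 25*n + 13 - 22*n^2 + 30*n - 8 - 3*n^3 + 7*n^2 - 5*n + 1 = -3*n^3 - 15*n^2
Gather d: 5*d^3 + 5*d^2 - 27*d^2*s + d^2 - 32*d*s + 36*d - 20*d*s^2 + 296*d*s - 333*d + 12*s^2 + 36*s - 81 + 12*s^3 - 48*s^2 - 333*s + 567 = 5*d^3 + d^2*(6 - 27*s) + d*(-20*s^2 + 264*s - 297) + 12*s^3 - 36*s^2 - 297*s + 486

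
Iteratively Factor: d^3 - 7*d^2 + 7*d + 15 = (d + 1)*(d^2 - 8*d + 15) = (d - 3)*(d + 1)*(d - 5)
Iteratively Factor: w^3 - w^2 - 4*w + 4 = (w + 2)*(w^2 - 3*w + 2) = (w - 2)*(w + 2)*(w - 1)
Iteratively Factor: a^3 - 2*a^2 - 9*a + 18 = (a - 2)*(a^2 - 9) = (a - 3)*(a - 2)*(a + 3)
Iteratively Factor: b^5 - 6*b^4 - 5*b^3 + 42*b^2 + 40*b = (b - 5)*(b^4 - b^3 - 10*b^2 - 8*b) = (b - 5)*(b + 2)*(b^3 - 3*b^2 - 4*b) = (b - 5)*(b + 1)*(b + 2)*(b^2 - 4*b) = (b - 5)*(b - 4)*(b + 1)*(b + 2)*(b)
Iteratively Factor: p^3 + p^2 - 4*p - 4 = (p + 1)*(p^2 - 4) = (p + 1)*(p + 2)*(p - 2)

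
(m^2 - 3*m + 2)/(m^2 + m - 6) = (m - 1)/(m + 3)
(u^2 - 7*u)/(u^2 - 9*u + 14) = u/(u - 2)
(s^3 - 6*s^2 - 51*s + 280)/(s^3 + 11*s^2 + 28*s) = (s^2 - 13*s + 40)/(s*(s + 4))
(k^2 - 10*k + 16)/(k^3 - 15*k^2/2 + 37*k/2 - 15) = 2*(k - 8)/(2*k^2 - 11*k + 15)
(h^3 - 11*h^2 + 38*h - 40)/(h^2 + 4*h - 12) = (h^2 - 9*h + 20)/(h + 6)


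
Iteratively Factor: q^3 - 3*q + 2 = (q + 2)*(q^2 - 2*q + 1) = (q - 1)*(q + 2)*(q - 1)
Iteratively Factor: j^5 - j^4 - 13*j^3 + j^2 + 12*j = (j)*(j^4 - j^3 - 13*j^2 + j + 12) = j*(j - 4)*(j^3 + 3*j^2 - j - 3) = j*(j - 4)*(j + 1)*(j^2 + 2*j - 3) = j*(j - 4)*(j + 1)*(j + 3)*(j - 1)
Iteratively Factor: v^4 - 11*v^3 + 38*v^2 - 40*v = (v - 5)*(v^3 - 6*v^2 + 8*v) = (v - 5)*(v - 4)*(v^2 - 2*v) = v*(v - 5)*(v - 4)*(v - 2)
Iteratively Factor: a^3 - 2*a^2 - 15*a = (a)*(a^2 - 2*a - 15) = a*(a + 3)*(a - 5)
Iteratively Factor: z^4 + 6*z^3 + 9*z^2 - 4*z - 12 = (z + 2)*(z^3 + 4*z^2 + z - 6) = (z - 1)*(z + 2)*(z^2 + 5*z + 6) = (z - 1)*(z + 2)^2*(z + 3)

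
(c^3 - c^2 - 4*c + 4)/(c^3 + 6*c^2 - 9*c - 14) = (c^2 + c - 2)/(c^2 + 8*c + 7)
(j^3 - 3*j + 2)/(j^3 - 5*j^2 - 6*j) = (-j^3 + 3*j - 2)/(j*(-j^2 + 5*j + 6))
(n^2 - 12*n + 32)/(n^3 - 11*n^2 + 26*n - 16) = (n - 4)/(n^2 - 3*n + 2)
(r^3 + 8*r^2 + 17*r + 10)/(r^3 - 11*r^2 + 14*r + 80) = (r^2 + 6*r + 5)/(r^2 - 13*r + 40)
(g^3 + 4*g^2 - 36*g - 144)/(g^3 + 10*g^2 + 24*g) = (g - 6)/g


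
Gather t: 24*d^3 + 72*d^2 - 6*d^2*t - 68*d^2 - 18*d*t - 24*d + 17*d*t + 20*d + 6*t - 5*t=24*d^3 + 4*d^2 - 4*d + t*(-6*d^2 - d + 1)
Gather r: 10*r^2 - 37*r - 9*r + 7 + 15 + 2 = 10*r^2 - 46*r + 24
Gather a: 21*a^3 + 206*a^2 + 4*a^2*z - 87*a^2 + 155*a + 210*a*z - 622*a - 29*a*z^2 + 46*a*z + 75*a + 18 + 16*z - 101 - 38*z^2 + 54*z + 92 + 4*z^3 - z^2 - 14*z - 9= 21*a^3 + a^2*(4*z + 119) + a*(-29*z^2 + 256*z - 392) + 4*z^3 - 39*z^2 + 56*z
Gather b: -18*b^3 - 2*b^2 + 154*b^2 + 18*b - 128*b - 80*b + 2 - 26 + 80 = -18*b^3 + 152*b^2 - 190*b + 56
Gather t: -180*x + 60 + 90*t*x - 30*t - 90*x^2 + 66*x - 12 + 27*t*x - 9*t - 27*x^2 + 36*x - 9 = t*(117*x - 39) - 117*x^2 - 78*x + 39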